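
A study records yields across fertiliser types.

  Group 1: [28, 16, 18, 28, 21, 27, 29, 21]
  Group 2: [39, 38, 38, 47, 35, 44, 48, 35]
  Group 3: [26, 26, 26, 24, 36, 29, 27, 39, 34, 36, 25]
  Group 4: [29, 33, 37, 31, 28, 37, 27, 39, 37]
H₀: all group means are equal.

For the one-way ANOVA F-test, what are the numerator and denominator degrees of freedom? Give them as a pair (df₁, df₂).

degrees of freedom = [3, 32]

k = 4 groups, N = 36 total
df = (k−1, N−k) = (4−1, 36−4) = (3, 32)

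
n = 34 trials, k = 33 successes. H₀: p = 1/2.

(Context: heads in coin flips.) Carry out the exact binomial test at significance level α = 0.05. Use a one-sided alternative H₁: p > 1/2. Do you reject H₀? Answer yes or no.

Exact binomial: n=34, k=33, p₀=1/2=0.5000
P(X≥33) from Σ C(n,i)·p₀^i·(1−p₀)^(n−i)
p-value (one-sided, H₁ greater) = 0.00000
At α=0.05: p < α → reject H₀

reject H₀: yes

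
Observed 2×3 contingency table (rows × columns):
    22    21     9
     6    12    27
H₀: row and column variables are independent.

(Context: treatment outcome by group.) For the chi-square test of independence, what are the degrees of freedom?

degrees of freedom = 2

df = (r−1)(c−1) = (2−1)·(3−1) = 2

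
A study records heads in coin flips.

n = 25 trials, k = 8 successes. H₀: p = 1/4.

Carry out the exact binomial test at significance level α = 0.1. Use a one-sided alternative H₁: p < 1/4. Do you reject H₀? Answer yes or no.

reject H₀: no

Exact binomial: n=25, k=8, p₀=1/4=0.2500
P(X≤8) from Σ C(n,i)·p₀^i·(1−p₀)^(n−i)
p-value (one-sided, H₁ less) = 0.85056
At α=0.1: p ≥ α → fail to reject H₀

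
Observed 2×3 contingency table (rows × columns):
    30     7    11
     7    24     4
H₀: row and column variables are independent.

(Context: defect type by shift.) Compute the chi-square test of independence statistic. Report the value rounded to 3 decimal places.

test statistic = 25.475

Row totals [48, 35], col totals [37, 31, 15], n=83
χ² = (30−21.40)²/21.40 + (7−17.93)²/17.93 + (11−8.67)²/8.67 + (7−15.60)²/15.60 + (24−13.07)²/13.07 + (4−6.33)²/6.33 = 25.4754
df = 2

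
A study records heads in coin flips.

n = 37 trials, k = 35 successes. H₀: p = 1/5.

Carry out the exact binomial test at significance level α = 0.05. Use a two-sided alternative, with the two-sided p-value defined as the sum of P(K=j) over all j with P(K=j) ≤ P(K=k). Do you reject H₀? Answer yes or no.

reject H₀: yes

Exact binomial: n=37, k=35, p₀=1/5=0.2000
P(X=j) = C(n,j)·p₀^j·(1−p₀)^(n−j); p = Σ P(X=j) over j with P(X=j) ≤ P(X=35)
p-value (two-sided) = 0.00000
At α=0.05: p < α → reject H₀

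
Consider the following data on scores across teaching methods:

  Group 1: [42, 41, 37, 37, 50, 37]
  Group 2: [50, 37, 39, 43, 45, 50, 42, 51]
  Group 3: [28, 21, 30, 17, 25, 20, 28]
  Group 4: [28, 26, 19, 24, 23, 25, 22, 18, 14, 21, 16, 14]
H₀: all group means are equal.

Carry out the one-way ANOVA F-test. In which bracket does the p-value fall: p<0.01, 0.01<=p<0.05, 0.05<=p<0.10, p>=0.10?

Group means [40.67, 44.62, 24.14, 20.83], grand mean 30.909
SSB = Σnᵢ(x̄ᵢ−x̄)² = 3614.995; SSW = ΣΣ(x−x̄ᵢ)² = 709.732
MSB = 3614.995/3 = 1204.9984; MSW = 709.732/29 = 24.4735
F = MSB/MSW = 49.2368
df = (3, 29)
p-value (upper-tail) = 0.00000
→ bracket: p<0.01

p-value bracket: p<0.01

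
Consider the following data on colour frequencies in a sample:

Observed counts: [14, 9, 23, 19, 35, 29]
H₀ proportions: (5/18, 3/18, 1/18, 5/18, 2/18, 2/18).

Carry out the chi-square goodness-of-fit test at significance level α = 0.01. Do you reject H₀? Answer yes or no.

reject H₀: yes

n = 129; E_i = n·p_i = [35.83, 21.50, 7.17, 35.83, 14.33, 14.33]
χ² = (14−35.83)²/35.83 + (9−21.50)²/21.50 + (23−7.17)²/7.17 + (19−35.83)²/35.83 + (35−14.33)²/14.33 + (29−14.33)²/14.33 = 108.2651
df = 5
p-value (upper-tail) = 0.00000
At α=0.01: p < α → reject H₀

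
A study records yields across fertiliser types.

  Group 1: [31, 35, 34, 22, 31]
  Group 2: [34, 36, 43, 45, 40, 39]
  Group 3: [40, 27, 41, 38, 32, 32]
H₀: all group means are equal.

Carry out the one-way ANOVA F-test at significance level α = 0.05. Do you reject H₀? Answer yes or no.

reject H₀: yes

Group means [30.60, 39.50, 35.00], grand mean 35.294
SSB = Σnᵢ(x̄ᵢ−x̄)² = 216.829; SSW = ΣΣ(x−x̄ᵢ)² = 342.700
MSB = 216.829/2 = 108.4147; MSW = 342.700/14 = 24.4786
F = MSB/MSW = 4.4290
df = (2, 14)
p-value (upper-tail) = 0.03233
At α=0.05: p < α → reject H₀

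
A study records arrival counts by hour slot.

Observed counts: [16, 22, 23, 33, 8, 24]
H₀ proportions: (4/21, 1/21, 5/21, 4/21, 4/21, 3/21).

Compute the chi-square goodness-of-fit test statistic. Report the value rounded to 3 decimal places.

test statistic = 63.008

n = 126; E_i = n·p_i = [24.00, 6.00, 30.00, 24.00, 24.00, 18.00]
χ² = (16−24.00)²/24.00 + (22−6.00)²/6.00 + (23−30.00)²/30.00 + (33−24.00)²/24.00 + (8−24.00)²/24.00 + (24−18.00)²/18.00 = 63.0083
df = 5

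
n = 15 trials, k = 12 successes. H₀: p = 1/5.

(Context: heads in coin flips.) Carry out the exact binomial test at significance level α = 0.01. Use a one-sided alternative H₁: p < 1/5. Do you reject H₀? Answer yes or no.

reject H₀: no

Exact binomial: n=15, k=12, p₀=1/5=0.2000
P(X≤12) from Σ C(n,i)·p₀^i·(1−p₀)^(n−i)
p-value (one-sided, H₁ less) = 1.00000
At α=0.01: p ≥ α → fail to reject H₀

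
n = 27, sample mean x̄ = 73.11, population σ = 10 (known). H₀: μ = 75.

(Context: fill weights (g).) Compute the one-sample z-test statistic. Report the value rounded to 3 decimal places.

test statistic = -0.982

SE = σ/√n = 10/√27 = 1.9245
z = (x̄−μ₀)/SE = (73.11−75)/1.9245 = -0.9821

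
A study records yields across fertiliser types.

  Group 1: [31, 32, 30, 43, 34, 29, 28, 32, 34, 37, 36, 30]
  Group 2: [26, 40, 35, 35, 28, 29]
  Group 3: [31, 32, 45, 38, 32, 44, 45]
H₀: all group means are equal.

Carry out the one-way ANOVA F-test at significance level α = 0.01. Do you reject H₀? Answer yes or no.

reject H₀: no

Group means [33.00, 32.17, 38.14], grand mean 34.240
SSB = Σnᵢ(x̄ᵢ−x̄)² = 150.870; SSW = ΣΣ(x−x̄ᵢ)² = 589.690
MSB = 150.870/2 = 75.4348; MSW = 589.690/22 = 26.8041
F = MSB/MSW = 2.8143
df = (2, 22)
p-value (upper-tail) = 0.08160
At α=0.01: p ≥ α → fail to reject H₀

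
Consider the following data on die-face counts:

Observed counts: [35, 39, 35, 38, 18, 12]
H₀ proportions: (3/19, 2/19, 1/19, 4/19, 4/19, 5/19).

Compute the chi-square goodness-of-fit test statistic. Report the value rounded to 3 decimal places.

n = 177; E_i = n·p_i = [27.95, 18.63, 9.32, 37.26, 37.26, 46.58]
χ² = (35−27.95)²/27.95 + (39−18.63)²/18.63 + (35−9.32)²/9.32 + (38−37.26)²/37.26 + (18−37.26)²/37.26 + (12−46.58)²/46.58 = 130.5030
df = 5

test statistic = 130.503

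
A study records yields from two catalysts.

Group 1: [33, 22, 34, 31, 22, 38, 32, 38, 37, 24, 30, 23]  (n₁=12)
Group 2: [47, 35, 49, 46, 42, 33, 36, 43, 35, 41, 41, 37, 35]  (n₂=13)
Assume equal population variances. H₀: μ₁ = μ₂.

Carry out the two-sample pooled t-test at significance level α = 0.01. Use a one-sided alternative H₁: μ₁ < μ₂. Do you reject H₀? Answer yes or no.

reject H₀: yes

x̄₁=30.333, s₁=6.169, n₁=12
x̄₂=40.000, s₂=5.244, n₂=13
s_p² = [11·6.169² + 12·5.244²]/23 = 32.5507
SE = √(s_p²·(1/12+1/13)) = 2.2840
t = (30.333−40.000)/2.2840 = -4.2324
df = 23
p-value (one-sided, H₁ less) = 0.00016
At α=0.01: p < α → reject H₀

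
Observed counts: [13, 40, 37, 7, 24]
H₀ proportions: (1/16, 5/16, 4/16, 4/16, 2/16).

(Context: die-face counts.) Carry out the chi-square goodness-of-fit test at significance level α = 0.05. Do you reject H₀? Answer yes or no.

n = 121; E_i = n·p_i = [7.56, 37.81, 30.25, 30.25, 15.12]
χ² = (13−7.56)²/7.56 + (40−37.81)²/37.81 + (37−30.25)²/30.25 + (7−30.25)²/30.25 + (24−15.12)²/15.12 = 28.6198
df = 4
p-value (upper-tail) = 0.00001
At α=0.05: p < α → reject H₀

reject H₀: yes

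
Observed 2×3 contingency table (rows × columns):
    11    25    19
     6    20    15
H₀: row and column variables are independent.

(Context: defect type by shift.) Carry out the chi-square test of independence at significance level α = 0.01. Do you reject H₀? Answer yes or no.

Row totals [55, 41], col totals [17, 45, 34], n=96
χ² = (11−9.74)²/9.74 + (25−25.78)²/25.78 + (19−19.48)²/19.48 + (6−7.26)²/7.26 + (20−19.22)²/19.22 + (15−14.52)²/14.52 = 0.4650
df = 2
p-value (upper-tail) = 0.79257
At α=0.01: p ≥ α → fail to reject H₀

reject H₀: no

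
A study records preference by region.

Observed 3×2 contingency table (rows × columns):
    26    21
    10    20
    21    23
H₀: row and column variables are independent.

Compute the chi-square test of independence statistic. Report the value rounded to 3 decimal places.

test statistic = 3.563

Row totals [47, 30, 44], col totals [57, 64], n=121
χ² = (26−22.14)²/22.14 + (21−24.86)²/24.86 + (10−14.13)²/14.13 + (20−15.87)²/15.87 + (21−20.73)²/20.73 + (23−23.27)²/23.27 = 3.5631
df = 2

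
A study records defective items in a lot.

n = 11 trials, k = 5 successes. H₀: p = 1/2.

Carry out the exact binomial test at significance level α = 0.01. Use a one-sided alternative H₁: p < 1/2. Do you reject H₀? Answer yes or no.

reject H₀: no

Exact binomial: n=11, k=5, p₀=1/2=0.5000
P(X≤5) from Σ C(n,i)·p₀^i·(1−p₀)^(n−i)
p-value (one-sided, H₁ less) = 0.50000
At α=0.01: p ≥ α → fail to reject H₀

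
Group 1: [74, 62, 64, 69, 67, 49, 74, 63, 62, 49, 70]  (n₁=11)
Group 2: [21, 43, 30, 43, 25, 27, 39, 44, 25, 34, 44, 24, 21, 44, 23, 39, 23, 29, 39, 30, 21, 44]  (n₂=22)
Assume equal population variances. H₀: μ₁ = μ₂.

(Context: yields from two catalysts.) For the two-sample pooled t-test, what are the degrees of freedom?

degrees of freedom = 31

df = n₁ + n₂ − 2 = 11 + 22 − 2 = 31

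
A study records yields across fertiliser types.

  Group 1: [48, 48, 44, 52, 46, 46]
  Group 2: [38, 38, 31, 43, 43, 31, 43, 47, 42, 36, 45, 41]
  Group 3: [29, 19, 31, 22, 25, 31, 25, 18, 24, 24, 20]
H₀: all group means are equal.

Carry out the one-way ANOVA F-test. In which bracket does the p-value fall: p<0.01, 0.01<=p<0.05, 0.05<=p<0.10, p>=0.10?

Group means [47.33, 39.83, 24.36], grand mean 35.517
SSB = Σnᵢ(x̄ᵢ−x̄)² = 2429.696; SSW = ΣΣ(x−x̄ᵢ)² = 533.545
MSB = 2429.696/2 = 1214.8480; MSW = 533.545/26 = 20.5210
F = MSB/MSW = 59.2003
df = (2, 26)
p-value (upper-tail) = 0.00000
→ bracket: p<0.01

p-value bracket: p<0.01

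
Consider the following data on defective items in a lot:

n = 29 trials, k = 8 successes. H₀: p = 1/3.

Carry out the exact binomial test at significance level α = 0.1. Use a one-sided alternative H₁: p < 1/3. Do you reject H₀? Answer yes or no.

Exact binomial: n=29, k=8, p₀=1/3=0.3333
P(X≤8) from Σ C(n,i)·p₀^i·(1−p₀)^(n−i)
p-value (one-sided, H₁ less) = 0.32973
At α=0.1: p ≥ α → fail to reject H₀

reject H₀: no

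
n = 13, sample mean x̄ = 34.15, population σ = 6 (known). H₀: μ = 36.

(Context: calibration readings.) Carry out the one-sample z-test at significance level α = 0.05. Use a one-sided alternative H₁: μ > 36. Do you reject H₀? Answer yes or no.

reject H₀: no

SE = σ/√n = 6/√13 = 1.6641
z = (x̄−μ₀)/SE = (34.15−36)/1.6641 = -1.1117
p-value (one-sided, H₁ greater) = 0.86687
At α=0.05: p ≥ α → fail to reject H₀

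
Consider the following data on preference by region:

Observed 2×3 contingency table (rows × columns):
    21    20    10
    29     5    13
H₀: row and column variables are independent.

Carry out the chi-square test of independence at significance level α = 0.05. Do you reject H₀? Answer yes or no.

reject H₀: yes

Row totals [51, 47], col totals [50, 25, 23], n=98
χ² = (21−26.02)²/26.02 + (20−13.01)²/13.01 + (10−11.97)²/11.97 + (29−23.98)²/23.98 + (5−11.99)²/11.99 + (13−11.03)²/11.03 = 10.5256
df = 2
p-value (upper-tail) = 0.00518
At α=0.05: p < α → reject H₀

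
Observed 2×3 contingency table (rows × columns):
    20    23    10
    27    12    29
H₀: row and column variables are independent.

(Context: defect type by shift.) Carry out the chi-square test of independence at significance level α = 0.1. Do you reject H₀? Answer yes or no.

reject H₀: yes

Row totals [53, 68], col totals [47, 35, 39], n=121
χ² = (20−20.59)²/20.59 + (23−15.33)²/15.33 + (10−17.08)²/17.08 + (27−26.41)²/26.41 + (12−19.67)²/19.67 + (29−21.92)²/21.92 = 12.0823
df = 2
p-value (upper-tail) = 0.00238
At α=0.1: p < α → reject H₀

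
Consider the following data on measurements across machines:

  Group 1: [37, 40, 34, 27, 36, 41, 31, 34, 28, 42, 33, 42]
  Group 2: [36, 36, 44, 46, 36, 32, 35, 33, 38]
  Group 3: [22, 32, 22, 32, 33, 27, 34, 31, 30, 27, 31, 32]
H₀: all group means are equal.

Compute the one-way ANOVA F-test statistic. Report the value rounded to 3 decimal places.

test statistic = 8.559

Group means [35.42, 37.33, 29.42], grand mean 33.758
SSB = Σnᵢ(x̄ᵢ−x̄)² = 374.227; SSW = ΣΣ(x−x̄ᵢ)² = 655.833
MSB = 374.227/2 = 187.1136; MSW = 655.833/30 = 21.8611
F = MSB/MSW = 8.5592
df = (2, 30)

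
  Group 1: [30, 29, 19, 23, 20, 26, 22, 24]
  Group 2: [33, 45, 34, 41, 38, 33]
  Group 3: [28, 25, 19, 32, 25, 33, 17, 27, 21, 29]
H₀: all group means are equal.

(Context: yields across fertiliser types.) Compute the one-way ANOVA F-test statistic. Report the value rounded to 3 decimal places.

test statistic = 15.112

Group means [24.12, 37.33, 25.60], grand mean 28.042
SSB = Σnᵢ(x̄ᵢ−x̄)² = 700.350; SSW = ΣΣ(x−x̄ᵢ)² = 486.608
MSB = 700.350/2 = 350.1750; MSW = 486.608/21 = 23.1718
F = MSB/MSW = 15.1121
df = (2, 21)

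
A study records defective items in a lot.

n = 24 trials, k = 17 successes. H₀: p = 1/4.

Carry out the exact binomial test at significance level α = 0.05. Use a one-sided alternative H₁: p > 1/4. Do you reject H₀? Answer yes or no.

Exact binomial: n=24, k=17, p₀=1/4=0.2500
P(X≥17) from Σ C(n,i)·p₀^i·(1−p₀)^(n−i)
p-value (one-sided, H₁ greater) = 0.00000
At α=0.05: p < α → reject H₀

reject H₀: yes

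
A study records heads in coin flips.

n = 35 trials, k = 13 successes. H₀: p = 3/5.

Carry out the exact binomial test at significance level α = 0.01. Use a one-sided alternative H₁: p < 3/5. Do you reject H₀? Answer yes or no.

reject H₀: yes

Exact binomial: n=35, k=13, p₀=3/5=0.6000
P(X≤13) from Σ C(n,i)·p₀^i·(1−p₀)^(n−i)
p-value (one-sided, H₁ less) = 0.00526
At α=0.01: p < α → reject H₀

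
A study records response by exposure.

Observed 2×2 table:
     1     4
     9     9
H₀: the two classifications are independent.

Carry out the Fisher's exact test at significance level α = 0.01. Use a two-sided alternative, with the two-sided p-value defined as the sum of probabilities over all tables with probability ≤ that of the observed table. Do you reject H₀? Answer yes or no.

Margins: r₁=5, r₂=18, c₁=10, c₂=13, n=23
p_obs = C(5,1)·C(18,9)/C(23,10); sum pmf over tables with pmf ≤ p_obs
p-value (two-sided) = 0.33936
At α=0.01: p ≥ α → fail to reject H₀

reject H₀: no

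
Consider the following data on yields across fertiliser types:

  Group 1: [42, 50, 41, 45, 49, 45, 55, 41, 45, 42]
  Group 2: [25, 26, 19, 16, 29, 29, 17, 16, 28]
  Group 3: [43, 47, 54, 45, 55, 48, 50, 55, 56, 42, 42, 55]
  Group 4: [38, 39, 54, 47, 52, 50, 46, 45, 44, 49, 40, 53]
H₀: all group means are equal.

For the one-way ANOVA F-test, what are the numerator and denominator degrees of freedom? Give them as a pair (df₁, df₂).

k = 4 groups, N = 43 total
df = (k−1, N−k) = (4−1, 43−4) = (3, 39)

degrees of freedom = [3, 39]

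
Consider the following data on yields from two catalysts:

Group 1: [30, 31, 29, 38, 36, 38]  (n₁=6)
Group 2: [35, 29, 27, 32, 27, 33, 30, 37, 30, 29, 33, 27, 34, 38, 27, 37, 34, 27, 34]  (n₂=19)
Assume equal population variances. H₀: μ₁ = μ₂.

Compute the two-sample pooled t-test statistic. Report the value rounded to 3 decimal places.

test statistic = 1.156

x̄₁=33.667, s₁=4.131, n₁=6
x̄₂=31.579, s₂=3.776, n₂=19
s_p² = [5·4.131² + 18·3.776²]/23 = 14.8680
SE = √(s_p²·(1/6+1/19)) = 1.8057
t = (33.667−31.579)/1.8057 = 1.1562
df = 23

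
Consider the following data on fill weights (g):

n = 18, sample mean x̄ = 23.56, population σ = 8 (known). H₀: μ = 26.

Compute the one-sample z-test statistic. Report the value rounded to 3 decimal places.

test statistic = -1.294

SE = σ/√n = 8/√18 = 1.8856
z = (x̄−μ₀)/SE = (23.56−26)/1.8856 = -1.2940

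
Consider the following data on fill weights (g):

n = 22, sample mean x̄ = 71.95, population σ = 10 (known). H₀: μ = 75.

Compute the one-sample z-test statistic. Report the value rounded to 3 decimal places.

SE = σ/√n = 10/√22 = 2.1320
z = (x̄−μ₀)/SE = (71.95−75)/2.1320 = -1.4306

test statistic = -1.431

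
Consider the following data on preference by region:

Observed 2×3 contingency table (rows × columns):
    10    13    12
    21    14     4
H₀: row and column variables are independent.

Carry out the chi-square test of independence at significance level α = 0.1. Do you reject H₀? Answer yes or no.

reject H₀: yes

Row totals [35, 39], col totals [31, 27, 16], n=74
χ² = (10−14.66)²/14.66 + (13−12.77)²/12.77 + (12−7.57)²/7.57 + (21−16.34)²/16.34 + (14−14.23)²/14.23 + (4−8.43)²/8.43 = 7.7467
df = 2
p-value (upper-tail) = 0.02079
At α=0.1: p < α → reject H₀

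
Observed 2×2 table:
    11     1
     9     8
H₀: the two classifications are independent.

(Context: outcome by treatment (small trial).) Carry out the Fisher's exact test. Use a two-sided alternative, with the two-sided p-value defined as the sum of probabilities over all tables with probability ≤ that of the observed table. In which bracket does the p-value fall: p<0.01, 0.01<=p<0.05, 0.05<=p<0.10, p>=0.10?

Margins: r₁=12, r₂=17, c₁=20, c₂=9, n=29
p_obs = C(12,11)·C(17,9)/C(29,20); sum pmf over tables with pmf ≤ p_obs
p-value (two-sided) = 0.04317
→ bracket: 0.01<=p<0.05

p-value bracket: 0.01<=p<0.05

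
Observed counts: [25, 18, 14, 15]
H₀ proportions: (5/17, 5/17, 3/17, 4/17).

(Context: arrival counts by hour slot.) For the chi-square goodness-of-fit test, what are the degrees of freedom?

df = k − 1 = 4 − 1 = 3

degrees of freedom = 3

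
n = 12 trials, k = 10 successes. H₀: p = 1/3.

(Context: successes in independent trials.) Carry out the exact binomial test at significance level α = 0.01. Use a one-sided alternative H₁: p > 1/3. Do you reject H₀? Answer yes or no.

reject H₀: yes

Exact binomial: n=12, k=10, p₀=1/3=0.3333
P(X≥10) from Σ C(n,i)·p₀^i·(1−p₀)^(n−i)
p-value (one-sided, H₁ greater) = 0.00054
At α=0.01: p < α → reject H₀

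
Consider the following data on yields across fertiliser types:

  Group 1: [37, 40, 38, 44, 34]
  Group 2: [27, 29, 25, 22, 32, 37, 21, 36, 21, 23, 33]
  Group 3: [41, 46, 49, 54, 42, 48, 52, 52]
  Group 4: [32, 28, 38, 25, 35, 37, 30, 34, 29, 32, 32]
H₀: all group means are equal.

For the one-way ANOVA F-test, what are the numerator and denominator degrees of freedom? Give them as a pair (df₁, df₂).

degrees of freedom = [3, 31]

k = 4 groups, N = 35 total
df = (k−1, N−k) = (4−1, 35−4) = (3, 31)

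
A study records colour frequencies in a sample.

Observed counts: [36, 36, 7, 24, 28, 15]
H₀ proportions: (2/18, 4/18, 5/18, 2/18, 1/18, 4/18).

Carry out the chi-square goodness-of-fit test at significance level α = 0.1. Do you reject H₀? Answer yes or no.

reject H₀: yes

n = 146; E_i = n·p_i = [16.22, 32.44, 40.56, 16.22, 8.11, 32.44]
χ² = (36−16.22)²/16.22 + (36−32.44)²/32.44 + (7−40.56)²/40.56 + (24−16.22)²/16.22 + (28−8.11)²/8.11 + (15−32.44)²/32.44 = 114.1432
df = 5
p-value (upper-tail) = 0.00000
At α=0.1: p < α → reject H₀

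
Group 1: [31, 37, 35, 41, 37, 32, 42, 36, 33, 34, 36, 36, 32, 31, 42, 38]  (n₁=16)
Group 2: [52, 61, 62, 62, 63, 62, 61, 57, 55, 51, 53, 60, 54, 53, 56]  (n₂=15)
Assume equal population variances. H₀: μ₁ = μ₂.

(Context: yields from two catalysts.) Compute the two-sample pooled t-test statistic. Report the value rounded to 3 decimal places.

test statistic = -15.225

x̄₁=35.812, s₁=3.637, n₁=16
x̄₂=57.467, s₂=4.274, n₂=15
s_p² = [15·3.637² + 14·4.274²]/29 = 15.6611
SE = √(s_p²·(1/16+1/15)) = 1.4223
t = (35.812−57.467)/1.4223 = -15.2249
df = 29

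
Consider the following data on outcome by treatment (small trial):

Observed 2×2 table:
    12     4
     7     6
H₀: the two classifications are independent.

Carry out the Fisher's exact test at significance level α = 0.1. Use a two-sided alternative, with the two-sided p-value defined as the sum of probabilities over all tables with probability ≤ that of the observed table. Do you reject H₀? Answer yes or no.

Margins: r₁=16, r₂=13, c₁=19, c₂=10, n=29
p_obs = C(16,12)·C(13,7)/C(29,19); sum pmf over tables with pmf ≤ p_obs
p-value (two-sided) = 0.27014
At α=0.1: p ≥ α → fail to reject H₀

reject H₀: no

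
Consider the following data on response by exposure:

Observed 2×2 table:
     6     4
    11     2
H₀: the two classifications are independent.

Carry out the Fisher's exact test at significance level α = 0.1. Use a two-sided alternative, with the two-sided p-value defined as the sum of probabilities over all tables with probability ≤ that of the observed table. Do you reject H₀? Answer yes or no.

Margins: r₁=10, r₂=13, c₁=17, c₂=6, n=23
p_obs = C(10,6)·C(13,11)/C(23,17); sum pmf over tables with pmf ≤ p_obs
p-value (two-sided) = 0.34129
At α=0.1: p ≥ α → fail to reject H₀

reject H₀: no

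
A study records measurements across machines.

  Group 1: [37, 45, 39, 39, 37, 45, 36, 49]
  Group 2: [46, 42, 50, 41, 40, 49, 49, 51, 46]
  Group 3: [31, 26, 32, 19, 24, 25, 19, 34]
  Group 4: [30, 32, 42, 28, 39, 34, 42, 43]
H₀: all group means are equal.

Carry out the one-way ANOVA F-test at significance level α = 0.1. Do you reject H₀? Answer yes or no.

Group means [40.88, 46.00, 26.25, 36.25], grand mean 37.606
SSB = Σnᵢ(x̄ᵢ−x̄)² = 1766.004; SSW = ΣΣ(x−x̄ᵢ)² = 773.875
MSB = 1766.004/3 = 588.6679; MSW = 773.875/29 = 26.6853
F = MSB/MSW = 22.0596
df = (3, 29)
p-value (upper-tail) = 0.00000
At α=0.1: p < α → reject H₀

reject H₀: yes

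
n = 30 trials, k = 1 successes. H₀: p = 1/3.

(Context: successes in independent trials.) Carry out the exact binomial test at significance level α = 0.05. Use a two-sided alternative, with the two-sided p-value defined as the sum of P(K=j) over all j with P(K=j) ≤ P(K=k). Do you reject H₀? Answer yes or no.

Exact binomial: n=30, k=1, p₀=1/3=0.3333
P(X=j) = C(n,j)·p₀^j·(1−p₀)^(n−j); p = Σ P(X=j) over j with P(X=j) ≤ P(X=1)
p-value (two-sided) = 0.00013
At α=0.05: p < α → reject H₀

reject H₀: yes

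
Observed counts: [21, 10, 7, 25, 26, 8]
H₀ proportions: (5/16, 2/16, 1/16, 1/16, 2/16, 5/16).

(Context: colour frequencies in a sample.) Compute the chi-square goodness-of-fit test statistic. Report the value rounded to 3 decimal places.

test statistic = 94.835

n = 97; E_i = n·p_i = [30.31, 12.12, 6.06, 6.06, 12.12, 30.31]
χ² = (21−30.31)²/30.31 + (10−12.12)²/12.12 + (7−6.06)²/6.06 + (25−6.06)²/6.06 + (26−12.12)²/12.12 + (8−30.31)²/30.31 = 94.8351
df = 5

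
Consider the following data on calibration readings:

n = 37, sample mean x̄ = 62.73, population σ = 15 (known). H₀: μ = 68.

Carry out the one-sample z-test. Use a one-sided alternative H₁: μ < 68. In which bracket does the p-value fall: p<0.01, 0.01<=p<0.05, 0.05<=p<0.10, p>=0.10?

p-value bracket: 0.01<=p<0.05

SE = σ/√n = 15/√37 = 2.4660
z = (x̄−μ₀)/SE = (62.73−68)/2.4660 = -2.1371
p-value (one-sided, H₁ less) = 0.01630
→ bracket: 0.01<=p<0.05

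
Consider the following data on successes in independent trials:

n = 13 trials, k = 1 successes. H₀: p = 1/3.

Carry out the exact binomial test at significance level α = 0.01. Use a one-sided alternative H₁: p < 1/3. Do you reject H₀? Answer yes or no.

Exact binomial: n=13, k=1, p₀=1/3=0.3333
P(X≤1) from Σ C(n,i)·p₀^i·(1−p₀)^(n−i)
p-value (one-sided, H₁ less) = 0.03854
At α=0.01: p ≥ α → fail to reject H₀

reject H₀: no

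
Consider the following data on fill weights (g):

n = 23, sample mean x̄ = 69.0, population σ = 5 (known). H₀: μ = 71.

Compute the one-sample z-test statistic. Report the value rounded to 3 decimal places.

SE = σ/√n = 5/√23 = 1.0426
z = (x̄−μ₀)/SE = (69.0−71)/1.0426 = -1.9183

test statistic = -1.918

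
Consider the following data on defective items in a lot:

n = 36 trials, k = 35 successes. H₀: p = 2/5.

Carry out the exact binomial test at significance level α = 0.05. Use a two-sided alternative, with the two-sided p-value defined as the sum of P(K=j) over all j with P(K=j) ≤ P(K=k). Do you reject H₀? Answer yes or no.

Exact binomial: n=36, k=35, p₀=2/5=0.4000
P(X=j) = C(n,j)·p₀^j·(1−p₀)^(n−j); p = Σ P(X=j) over j with P(X=j) ≤ P(X=35)
p-value (two-sided) = 0.00000
At α=0.05: p < α → reject H₀

reject H₀: yes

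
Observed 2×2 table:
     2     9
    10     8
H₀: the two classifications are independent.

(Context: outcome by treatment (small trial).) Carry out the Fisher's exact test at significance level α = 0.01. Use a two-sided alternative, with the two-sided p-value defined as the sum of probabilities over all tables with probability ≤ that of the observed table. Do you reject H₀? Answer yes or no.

Margins: r₁=11, r₂=18, c₁=12, c₂=17, n=29
p_obs = C(11,2)·C(18,10)/C(29,12); sum pmf over tables with pmf ≤ p_obs
p-value (two-sided) = 0.06411
At α=0.01: p ≥ α → fail to reject H₀

reject H₀: no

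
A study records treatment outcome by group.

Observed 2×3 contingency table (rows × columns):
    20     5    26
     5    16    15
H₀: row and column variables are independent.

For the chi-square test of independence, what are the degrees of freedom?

degrees of freedom = 2

df = (r−1)(c−1) = (2−1)·(3−1) = 2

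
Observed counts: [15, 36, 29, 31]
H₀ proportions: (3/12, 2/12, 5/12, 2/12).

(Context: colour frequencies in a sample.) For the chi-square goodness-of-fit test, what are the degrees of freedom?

df = k − 1 = 4 − 1 = 3

degrees of freedom = 3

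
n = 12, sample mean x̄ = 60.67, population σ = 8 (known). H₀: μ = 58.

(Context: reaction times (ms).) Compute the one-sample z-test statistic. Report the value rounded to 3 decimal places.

SE = σ/√n = 8/√12 = 2.3094
z = (x̄−μ₀)/SE = (60.67−58)/2.3094 = 1.1561

test statistic = 1.156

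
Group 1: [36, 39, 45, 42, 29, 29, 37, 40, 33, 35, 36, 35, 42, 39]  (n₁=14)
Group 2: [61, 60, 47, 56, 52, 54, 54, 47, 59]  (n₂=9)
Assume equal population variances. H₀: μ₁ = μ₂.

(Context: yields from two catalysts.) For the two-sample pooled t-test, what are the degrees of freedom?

degrees of freedom = 21

df = n₁ + n₂ − 2 = 14 + 9 − 2 = 21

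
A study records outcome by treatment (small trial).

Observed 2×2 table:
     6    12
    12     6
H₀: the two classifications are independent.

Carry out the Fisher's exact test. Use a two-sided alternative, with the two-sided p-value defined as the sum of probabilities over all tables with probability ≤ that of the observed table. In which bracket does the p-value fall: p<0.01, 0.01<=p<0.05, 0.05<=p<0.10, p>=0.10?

p-value bracket: 0.05<=p<0.10

Margins: r₁=18, r₂=18, c₁=18, c₂=18, n=36
p_obs = C(18,6)·C(18,12)/C(36,18); sum pmf over tables with pmf ≤ p_obs
p-value (two-sided) = 0.09434
→ bracket: 0.05<=p<0.10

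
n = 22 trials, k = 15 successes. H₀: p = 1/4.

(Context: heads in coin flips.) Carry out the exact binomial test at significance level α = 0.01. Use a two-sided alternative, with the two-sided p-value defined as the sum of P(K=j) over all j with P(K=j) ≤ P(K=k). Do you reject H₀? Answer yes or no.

reject H₀: yes

Exact binomial: n=22, k=15, p₀=1/4=0.2500
P(X=j) = C(n,j)·p₀^j·(1−p₀)^(n−j); p = Σ P(X=j) over j with P(X=j) ≤ P(X=15)
p-value (two-sided) = 0.00002
At α=0.01: p < α → reject H₀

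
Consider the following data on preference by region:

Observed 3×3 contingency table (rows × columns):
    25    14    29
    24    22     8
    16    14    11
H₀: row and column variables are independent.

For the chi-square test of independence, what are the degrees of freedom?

df = (r−1)(c−1) = (3−1)·(3−1) = 4

degrees of freedom = 4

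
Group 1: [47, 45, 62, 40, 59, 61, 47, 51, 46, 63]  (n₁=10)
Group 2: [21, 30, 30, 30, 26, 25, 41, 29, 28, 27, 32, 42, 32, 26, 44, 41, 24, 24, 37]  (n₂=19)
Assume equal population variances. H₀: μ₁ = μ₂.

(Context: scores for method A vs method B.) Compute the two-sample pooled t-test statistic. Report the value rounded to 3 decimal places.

test statistic = 7.307

x̄₁=52.100, s₁=8.373, n₁=10
x̄₂=31.000, s₂=6.848, n₂=19
s_p² = [9·8.373² + 18·6.848²]/27 = 54.6259
SE = √(s_p²·(1/10+1/19)) = 2.8875
t = (52.100−31.000)/2.8875 = 7.3074
df = 27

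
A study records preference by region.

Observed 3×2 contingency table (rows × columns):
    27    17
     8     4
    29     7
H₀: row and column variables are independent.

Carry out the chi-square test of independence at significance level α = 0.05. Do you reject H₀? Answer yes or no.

Row totals [44, 12, 36], col totals [64, 28], n=92
χ² = (27−30.61)²/30.61 + (17−13.39)²/13.39 + (8−8.35)²/8.35 + (4−3.65)²/3.65 + (29−25.04)²/25.04 + (7−10.96)²/10.96 = 3.4994
df = 2
p-value (upper-tail) = 0.17383
At α=0.05: p ≥ α → fail to reject H₀

reject H₀: no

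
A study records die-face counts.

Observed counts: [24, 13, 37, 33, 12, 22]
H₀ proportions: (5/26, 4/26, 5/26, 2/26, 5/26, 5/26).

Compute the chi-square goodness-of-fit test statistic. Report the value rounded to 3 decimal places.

n = 141; E_i = n·p_i = [27.12, 21.69, 27.12, 10.85, 27.12, 27.12]
χ² = (24−27.12)²/27.12 + (13−21.69)²/21.69 + (37−27.12)²/27.12 + (33−10.85)²/10.85 + (12−27.12)²/27.12 + (22−27.12)²/27.12 = 62.0858
df = 5

test statistic = 62.086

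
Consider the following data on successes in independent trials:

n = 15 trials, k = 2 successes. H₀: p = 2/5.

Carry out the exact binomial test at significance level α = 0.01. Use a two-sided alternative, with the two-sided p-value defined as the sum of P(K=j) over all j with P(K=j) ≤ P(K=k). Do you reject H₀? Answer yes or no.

reject H₀: no

Exact binomial: n=15, k=2, p₀=2/5=0.4000
P(X=j) = C(n,j)·p₀^j·(1−p₀)^(n−j); p = Σ P(X=j) over j with P(X=j) ≤ P(X=2)
p-value (two-sided) = 0.03646
At α=0.01: p ≥ α → fail to reject H₀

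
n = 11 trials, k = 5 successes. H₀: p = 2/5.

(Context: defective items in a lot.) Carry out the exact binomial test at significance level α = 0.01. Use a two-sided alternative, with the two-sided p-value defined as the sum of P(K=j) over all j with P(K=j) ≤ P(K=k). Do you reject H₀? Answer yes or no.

reject H₀: no

Exact binomial: n=11, k=5, p₀=2/5=0.4000
P(X=j) = C(n,j)·p₀^j·(1−p₀)^(n−j); p = Σ P(X=j) over j with P(X=j) ≤ P(X=5)
p-value (two-sided) = 0.76351
At α=0.01: p ≥ α → fail to reject H₀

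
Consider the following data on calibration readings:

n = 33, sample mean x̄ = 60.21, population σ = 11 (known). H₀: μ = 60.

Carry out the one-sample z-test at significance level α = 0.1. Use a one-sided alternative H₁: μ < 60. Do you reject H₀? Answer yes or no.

SE = σ/√n = 11/√33 = 1.9149
z = (x̄−μ₀)/SE = (60.21−60)/1.9149 = 0.1097
p-value (one-sided, H₁ less) = 0.54366
At α=0.1: p ≥ α → fail to reject H₀

reject H₀: no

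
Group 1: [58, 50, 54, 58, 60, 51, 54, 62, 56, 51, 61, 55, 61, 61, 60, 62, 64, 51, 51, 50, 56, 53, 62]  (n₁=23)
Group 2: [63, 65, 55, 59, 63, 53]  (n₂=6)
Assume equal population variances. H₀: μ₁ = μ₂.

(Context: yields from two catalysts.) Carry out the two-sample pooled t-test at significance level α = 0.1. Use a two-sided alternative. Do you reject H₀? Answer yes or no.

reject H₀: no

x̄₁=56.565, s₁=4.620, n₁=23
x̄₂=59.667, s₂=4.844, n₂=6
s_p² = [22·4.620² + 5·4.844²]/27 = 21.7402
SE = √(s_p²·(1/23+1/6)) = 2.1374
t = (56.565−59.667)/2.1374 = -1.4510
df = 27
p-value (two-sided) = 0.15829
At α=0.1: p ≥ α → fail to reject H₀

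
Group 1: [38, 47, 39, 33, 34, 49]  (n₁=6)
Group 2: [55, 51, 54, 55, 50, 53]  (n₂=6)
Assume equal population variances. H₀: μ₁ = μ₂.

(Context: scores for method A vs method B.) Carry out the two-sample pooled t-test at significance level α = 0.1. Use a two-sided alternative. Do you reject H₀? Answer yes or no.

x̄₁=40.000, s₁=6.633, n₁=6
x̄₂=53.000, s₂=2.098, n₂=6
s_p² = [5·6.633² + 5·2.098²]/10 = 24.2000
SE = √(s_p²·(1/6+1/6)) = 2.8402
t = (40.000−53.000)/2.8402 = -4.5772
df = 10
p-value (two-sided) = 0.00102
At α=0.1: p < α → reject H₀

reject H₀: yes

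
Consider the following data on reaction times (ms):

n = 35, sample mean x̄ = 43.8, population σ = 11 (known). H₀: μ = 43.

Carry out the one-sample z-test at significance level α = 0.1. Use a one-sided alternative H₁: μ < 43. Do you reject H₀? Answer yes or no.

reject H₀: no

SE = σ/√n = 11/√35 = 1.8593
z = (x̄−μ₀)/SE = (43.8−43)/1.8593 = 0.4303
p-value (one-sided, H₁ less) = 0.66650
At α=0.1: p ≥ α → fail to reject H₀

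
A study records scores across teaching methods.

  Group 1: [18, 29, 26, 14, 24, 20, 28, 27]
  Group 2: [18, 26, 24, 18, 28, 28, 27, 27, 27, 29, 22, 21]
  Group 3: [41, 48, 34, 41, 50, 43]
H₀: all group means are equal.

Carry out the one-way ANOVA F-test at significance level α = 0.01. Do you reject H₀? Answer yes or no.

reject H₀: yes

Group means [23.25, 24.58, 42.83], grand mean 28.385
SSB = Σnᵢ(x̄ᵢ−x̄)² = 1636.904; SSW = ΣΣ(x−x̄ᵢ)² = 533.250
MSB = 1636.904/2 = 818.4519; MSW = 533.250/23 = 23.1848
F = MSB/MSW = 35.3013
df = (2, 23)
p-value (upper-tail) = 0.00000
At α=0.01: p < α → reject H₀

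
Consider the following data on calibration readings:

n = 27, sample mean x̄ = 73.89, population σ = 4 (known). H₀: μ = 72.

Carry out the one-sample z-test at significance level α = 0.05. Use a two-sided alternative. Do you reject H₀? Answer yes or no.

reject H₀: yes

SE = σ/√n = 4/√27 = 0.7698
z = (x̄−μ₀)/SE = (73.89−72)/0.7698 = 2.4552
p-value (two-sided) = 0.01408
At α=0.05: p < α → reject H₀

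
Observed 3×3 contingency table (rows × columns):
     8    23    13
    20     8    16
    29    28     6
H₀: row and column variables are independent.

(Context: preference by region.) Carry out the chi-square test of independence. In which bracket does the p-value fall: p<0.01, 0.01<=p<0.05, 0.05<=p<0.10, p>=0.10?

p-value bracket: p<0.01

Row totals [44, 44, 63], col totals [57, 59, 35], n=151
χ² = (8−16.61)²/16.61 + (23−17.19)²/17.19 + (13−10.20)²/10.20 + (20−16.61)²/16.61 + (8−17.19)²/17.19 + (16−10.20)²/10.20 + (29−23.78)²/23.78 + (28−24.62)²/24.62 + (6−14.60)²/14.60 = 22.7793
df = 4
p-value (upper-tail) = 0.00014
→ bracket: p<0.01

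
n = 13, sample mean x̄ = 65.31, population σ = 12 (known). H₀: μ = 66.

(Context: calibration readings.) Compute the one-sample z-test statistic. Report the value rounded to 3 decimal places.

SE = σ/√n = 12/√13 = 3.3282
z = (x̄−μ₀)/SE = (65.31−66)/3.3282 = -0.2073

test statistic = -0.207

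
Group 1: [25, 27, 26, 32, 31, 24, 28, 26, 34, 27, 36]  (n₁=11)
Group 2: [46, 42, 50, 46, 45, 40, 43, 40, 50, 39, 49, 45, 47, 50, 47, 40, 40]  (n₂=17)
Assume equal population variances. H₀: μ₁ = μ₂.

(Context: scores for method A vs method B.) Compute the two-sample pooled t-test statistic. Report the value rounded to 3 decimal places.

test statistic = -10.462

x̄₁=28.727, s₁=3.927, n₁=11
x̄₂=44.647, s₂=3.936, n₂=17
s_p² = [10·3.927² + 16·3.936²]/26 = 15.4640
SE = √(s_p²·(1/11+1/17)) = 1.5217
t = (28.727−44.647)/1.5217 = -10.4621
df = 26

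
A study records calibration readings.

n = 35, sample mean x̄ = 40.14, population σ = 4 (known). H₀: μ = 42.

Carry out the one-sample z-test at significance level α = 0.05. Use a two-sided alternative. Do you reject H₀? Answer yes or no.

SE = σ/√n = 4/√35 = 0.6761
z = (x̄−μ₀)/SE = (40.14−42)/0.6761 = -2.7510
p-value (two-sided) = 0.00594
At α=0.05: p < α → reject H₀

reject H₀: yes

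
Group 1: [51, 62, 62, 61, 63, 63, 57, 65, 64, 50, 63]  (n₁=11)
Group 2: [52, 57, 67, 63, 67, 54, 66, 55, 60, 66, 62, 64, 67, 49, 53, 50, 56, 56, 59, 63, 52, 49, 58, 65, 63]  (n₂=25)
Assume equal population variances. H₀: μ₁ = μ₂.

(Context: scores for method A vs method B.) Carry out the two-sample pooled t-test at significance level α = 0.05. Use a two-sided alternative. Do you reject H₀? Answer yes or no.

x̄₁=60.091, s₁=5.166, n₁=11
x̄₂=58.920, s₂=6.082, n₂=25
s_p² = [10·5.166² + 24·6.082²]/34 = 33.9632
SE = √(s_p²·(1/11+1/25)) = 2.1086
t = (60.091−58.920)/2.1086 = 0.5553
df = 34
p-value (two-sided) = 0.58232
At α=0.05: p ≥ α → fail to reject H₀

reject H₀: no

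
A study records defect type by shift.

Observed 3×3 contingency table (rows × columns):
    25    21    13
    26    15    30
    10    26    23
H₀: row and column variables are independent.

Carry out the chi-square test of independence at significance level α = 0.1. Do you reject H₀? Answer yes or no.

Row totals [59, 71, 59], col totals [61, 62, 66], n=189
χ² = (25−19.04)²/19.04 + (21−19.35)²/19.35 + (13−20.60)²/20.60 + (26−22.92)²/22.92 + (15−23.29)²/23.29 + (30−24.79)²/24.79 + (10−19.04)²/19.04 + (26−19.35)²/19.35 + (23−20.60)²/20.60 = 16.1239
df = 4
p-value (upper-tail) = 0.00286
At α=0.1: p < α → reject H₀

reject H₀: yes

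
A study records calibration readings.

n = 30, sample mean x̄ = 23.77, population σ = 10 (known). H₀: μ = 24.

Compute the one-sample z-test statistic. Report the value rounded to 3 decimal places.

SE = σ/√n = 10/√30 = 1.8257
z = (x̄−μ₀)/SE = (23.77−24)/1.8257 = -0.1260

test statistic = -0.126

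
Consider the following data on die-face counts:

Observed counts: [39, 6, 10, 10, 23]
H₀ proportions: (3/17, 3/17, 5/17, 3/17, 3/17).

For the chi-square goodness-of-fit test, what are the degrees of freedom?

df = k − 1 = 5 − 1 = 4

degrees of freedom = 4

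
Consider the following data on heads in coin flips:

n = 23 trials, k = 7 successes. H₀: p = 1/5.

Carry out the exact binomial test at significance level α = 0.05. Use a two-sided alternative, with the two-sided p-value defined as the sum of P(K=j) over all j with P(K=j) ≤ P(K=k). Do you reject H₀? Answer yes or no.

Exact binomial: n=23, k=7, p₀=1/5=0.2000
P(X=j) = C(n,j)·p₀^j·(1−p₀)^(n−j); p = Σ P(X=j) over j with P(X=j) ≤ P(X=7)
p-value (two-sided) = 0.19968
At α=0.05: p ≥ α → fail to reject H₀

reject H₀: no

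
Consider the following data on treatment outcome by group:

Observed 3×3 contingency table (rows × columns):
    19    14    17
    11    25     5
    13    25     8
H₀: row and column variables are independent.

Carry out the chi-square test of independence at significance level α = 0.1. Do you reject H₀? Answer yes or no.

Row totals [50, 41, 46], col totals [43, 64, 30], n=137
χ² = (19−15.69)²/15.69 + (14−23.36)²/23.36 + (17−10.95)²/10.95 + (11−12.87)²/12.87 + (25−19.15)²/19.15 + (5−8.98)²/8.98 + (13−14.44)²/14.44 + (25−21.49)²/21.49 + (8−10.07)²/10.07 = 12.7521
df = 4
p-value (upper-tail) = 0.01255
At α=0.1: p < α → reject H₀

reject H₀: yes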